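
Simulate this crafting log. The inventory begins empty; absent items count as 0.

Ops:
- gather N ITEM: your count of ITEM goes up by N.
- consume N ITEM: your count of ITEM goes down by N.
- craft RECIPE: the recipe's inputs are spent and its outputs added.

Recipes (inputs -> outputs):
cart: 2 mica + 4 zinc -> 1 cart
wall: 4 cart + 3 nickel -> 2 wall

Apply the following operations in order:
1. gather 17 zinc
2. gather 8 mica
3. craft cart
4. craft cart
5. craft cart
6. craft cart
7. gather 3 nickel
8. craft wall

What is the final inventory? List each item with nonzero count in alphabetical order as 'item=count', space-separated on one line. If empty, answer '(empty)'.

After 1 (gather 17 zinc): zinc=17
After 2 (gather 8 mica): mica=8 zinc=17
After 3 (craft cart): cart=1 mica=6 zinc=13
After 4 (craft cart): cart=2 mica=4 zinc=9
After 5 (craft cart): cart=3 mica=2 zinc=5
After 6 (craft cart): cart=4 zinc=1
After 7 (gather 3 nickel): cart=4 nickel=3 zinc=1
After 8 (craft wall): wall=2 zinc=1

Answer: wall=2 zinc=1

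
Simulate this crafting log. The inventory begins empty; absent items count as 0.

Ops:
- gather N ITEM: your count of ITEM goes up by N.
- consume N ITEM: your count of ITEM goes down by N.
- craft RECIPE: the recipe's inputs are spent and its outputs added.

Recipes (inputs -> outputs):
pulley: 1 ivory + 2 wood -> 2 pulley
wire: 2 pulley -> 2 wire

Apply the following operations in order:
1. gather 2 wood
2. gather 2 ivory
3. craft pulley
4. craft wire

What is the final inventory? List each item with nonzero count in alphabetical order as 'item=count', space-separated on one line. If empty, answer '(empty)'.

Answer: ivory=1 wire=2

Derivation:
After 1 (gather 2 wood): wood=2
After 2 (gather 2 ivory): ivory=2 wood=2
After 3 (craft pulley): ivory=1 pulley=2
After 4 (craft wire): ivory=1 wire=2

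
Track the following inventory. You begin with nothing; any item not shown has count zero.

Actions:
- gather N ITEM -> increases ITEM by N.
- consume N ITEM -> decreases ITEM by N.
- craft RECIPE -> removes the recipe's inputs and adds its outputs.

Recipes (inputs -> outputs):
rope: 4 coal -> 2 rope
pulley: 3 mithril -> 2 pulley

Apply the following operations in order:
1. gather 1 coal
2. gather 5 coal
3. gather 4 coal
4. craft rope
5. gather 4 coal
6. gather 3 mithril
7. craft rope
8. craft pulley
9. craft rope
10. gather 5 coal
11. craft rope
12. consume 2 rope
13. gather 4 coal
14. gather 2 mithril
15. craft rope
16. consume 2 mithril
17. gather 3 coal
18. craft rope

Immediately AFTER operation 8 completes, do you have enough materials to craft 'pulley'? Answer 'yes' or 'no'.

Answer: no

Derivation:
After 1 (gather 1 coal): coal=1
After 2 (gather 5 coal): coal=6
After 3 (gather 4 coal): coal=10
After 4 (craft rope): coal=6 rope=2
After 5 (gather 4 coal): coal=10 rope=2
After 6 (gather 3 mithril): coal=10 mithril=3 rope=2
After 7 (craft rope): coal=6 mithril=3 rope=4
After 8 (craft pulley): coal=6 pulley=2 rope=4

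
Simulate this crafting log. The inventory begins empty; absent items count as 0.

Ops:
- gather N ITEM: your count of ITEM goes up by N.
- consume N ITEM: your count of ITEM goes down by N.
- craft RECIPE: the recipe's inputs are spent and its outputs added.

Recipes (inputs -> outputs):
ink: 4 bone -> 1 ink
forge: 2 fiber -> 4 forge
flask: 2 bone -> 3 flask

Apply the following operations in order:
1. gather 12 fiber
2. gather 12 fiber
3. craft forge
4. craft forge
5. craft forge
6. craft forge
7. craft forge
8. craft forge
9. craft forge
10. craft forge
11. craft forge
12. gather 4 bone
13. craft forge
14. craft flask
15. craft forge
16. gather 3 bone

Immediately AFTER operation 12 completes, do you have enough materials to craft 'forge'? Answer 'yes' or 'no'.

Answer: yes

Derivation:
After 1 (gather 12 fiber): fiber=12
After 2 (gather 12 fiber): fiber=24
After 3 (craft forge): fiber=22 forge=4
After 4 (craft forge): fiber=20 forge=8
After 5 (craft forge): fiber=18 forge=12
After 6 (craft forge): fiber=16 forge=16
After 7 (craft forge): fiber=14 forge=20
After 8 (craft forge): fiber=12 forge=24
After 9 (craft forge): fiber=10 forge=28
After 10 (craft forge): fiber=8 forge=32
After 11 (craft forge): fiber=6 forge=36
After 12 (gather 4 bone): bone=4 fiber=6 forge=36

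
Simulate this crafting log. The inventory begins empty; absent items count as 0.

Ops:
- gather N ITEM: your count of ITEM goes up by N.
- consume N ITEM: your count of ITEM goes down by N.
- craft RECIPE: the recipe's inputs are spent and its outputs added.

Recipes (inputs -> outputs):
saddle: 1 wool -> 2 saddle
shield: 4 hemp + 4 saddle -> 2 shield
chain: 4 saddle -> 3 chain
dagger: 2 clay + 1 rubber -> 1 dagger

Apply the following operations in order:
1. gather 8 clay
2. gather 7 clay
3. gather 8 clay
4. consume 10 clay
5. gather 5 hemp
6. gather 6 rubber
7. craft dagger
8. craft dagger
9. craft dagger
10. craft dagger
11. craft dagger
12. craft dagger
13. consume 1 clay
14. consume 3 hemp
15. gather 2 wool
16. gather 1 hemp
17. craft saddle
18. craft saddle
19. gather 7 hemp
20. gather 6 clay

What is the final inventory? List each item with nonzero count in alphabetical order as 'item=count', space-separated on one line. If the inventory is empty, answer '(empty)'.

Answer: clay=6 dagger=6 hemp=10 saddle=4

Derivation:
After 1 (gather 8 clay): clay=8
After 2 (gather 7 clay): clay=15
After 3 (gather 8 clay): clay=23
After 4 (consume 10 clay): clay=13
After 5 (gather 5 hemp): clay=13 hemp=5
After 6 (gather 6 rubber): clay=13 hemp=5 rubber=6
After 7 (craft dagger): clay=11 dagger=1 hemp=5 rubber=5
After 8 (craft dagger): clay=9 dagger=2 hemp=5 rubber=4
After 9 (craft dagger): clay=7 dagger=3 hemp=5 rubber=3
After 10 (craft dagger): clay=5 dagger=4 hemp=5 rubber=2
After 11 (craft dagger): clay=3 dagger=5 hemp=5 rubber=1
After 12 (craft dagger): clay=1 dagger=6 hemp=5
After 13 (consume 1 clay): dagger=6 hemp=5
After 14 (consume 3 hemp): dagger=6 hemp=2
After 15 (gather 2 wool): dagger=6 hemp=2 wool=2
After 16 (gather 1 hemp): dagger=6 hemp=3 wool=2
After 17 (craft saddle): dagger=6 hemp=3 saddle=2 wool=1
After 18 (craft saddle): dagger=6 hemp=3 saddle=4
After 19 (gather 7 hemp): dagger=6 hemp=10 saddle=4
After 20 (gather 6 clay): clay=6 dagger=6 hemp=10 saddle=4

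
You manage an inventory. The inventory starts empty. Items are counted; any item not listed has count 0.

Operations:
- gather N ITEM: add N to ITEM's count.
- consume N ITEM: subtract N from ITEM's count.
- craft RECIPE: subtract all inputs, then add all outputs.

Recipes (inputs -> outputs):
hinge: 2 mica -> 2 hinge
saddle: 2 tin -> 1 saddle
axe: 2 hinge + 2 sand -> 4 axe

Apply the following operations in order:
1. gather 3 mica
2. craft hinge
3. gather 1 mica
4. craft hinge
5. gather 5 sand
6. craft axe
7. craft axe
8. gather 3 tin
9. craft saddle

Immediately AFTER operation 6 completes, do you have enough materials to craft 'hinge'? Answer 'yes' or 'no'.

Answer: no

Derivation:
After 1 (gather 3 mica): mica=3
After 2 (craft hinge): hinge=2 mica=1
After 3 (gather 1 mica): hinge=2 mica=2
After 4 (craft hinge): hinge=4
After 5 (gather 5 sand): hinge=4 sand=5
After 6 (craft axe): axe=4 hinge=2 sand=3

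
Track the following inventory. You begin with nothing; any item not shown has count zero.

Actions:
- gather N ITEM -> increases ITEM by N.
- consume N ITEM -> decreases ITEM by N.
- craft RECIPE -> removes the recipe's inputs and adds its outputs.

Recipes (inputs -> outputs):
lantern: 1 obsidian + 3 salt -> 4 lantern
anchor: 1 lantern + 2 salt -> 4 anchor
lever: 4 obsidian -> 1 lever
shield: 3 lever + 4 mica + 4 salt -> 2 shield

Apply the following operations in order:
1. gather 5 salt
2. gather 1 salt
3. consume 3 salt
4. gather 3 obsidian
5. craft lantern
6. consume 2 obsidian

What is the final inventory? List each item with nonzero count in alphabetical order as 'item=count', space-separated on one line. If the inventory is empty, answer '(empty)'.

Answer: lantern=4

Derivation:
After 1 (gather 5 salt): salt=5
After 2 (gather 1 salt): salt=6
After 3 (consume 3 salt): salt=3
After 4 (gather 3 obsidian): obsidian=3 salt=3
After 5 (craft lantern): lantern=4 obsidian=2
After 6 (consume 2 obsidian): lantern=4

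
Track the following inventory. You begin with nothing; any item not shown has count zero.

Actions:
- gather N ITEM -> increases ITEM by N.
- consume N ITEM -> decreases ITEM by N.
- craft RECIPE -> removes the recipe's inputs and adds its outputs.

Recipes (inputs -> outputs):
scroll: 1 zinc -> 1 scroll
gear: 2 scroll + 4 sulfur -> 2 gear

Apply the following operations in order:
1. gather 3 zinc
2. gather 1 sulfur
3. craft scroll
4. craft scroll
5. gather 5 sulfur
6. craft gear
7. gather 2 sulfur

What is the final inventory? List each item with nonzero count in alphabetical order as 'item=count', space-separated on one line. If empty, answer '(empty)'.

After 1 (gather 3 zinc): zinc=3
After 2 (gather 1 sulfur): sulfur=1 zinc=3
After 3 (craft scroll): scroll=1 sulfur=1 zinc=2
After 4 (craft scroll): scroll=2 sulfur=1 zinc=1
After 5 (gather 5 sulfur): scroll=2 sulfur=6 zinc=1
After 6 (craft gear): gear=2 sulfur=2 zinc=1
After 7 (gather 2 sulfur): gear=2 sulfur=4 zinc=1

Answer: gear=2 sulfur=4 zinc=1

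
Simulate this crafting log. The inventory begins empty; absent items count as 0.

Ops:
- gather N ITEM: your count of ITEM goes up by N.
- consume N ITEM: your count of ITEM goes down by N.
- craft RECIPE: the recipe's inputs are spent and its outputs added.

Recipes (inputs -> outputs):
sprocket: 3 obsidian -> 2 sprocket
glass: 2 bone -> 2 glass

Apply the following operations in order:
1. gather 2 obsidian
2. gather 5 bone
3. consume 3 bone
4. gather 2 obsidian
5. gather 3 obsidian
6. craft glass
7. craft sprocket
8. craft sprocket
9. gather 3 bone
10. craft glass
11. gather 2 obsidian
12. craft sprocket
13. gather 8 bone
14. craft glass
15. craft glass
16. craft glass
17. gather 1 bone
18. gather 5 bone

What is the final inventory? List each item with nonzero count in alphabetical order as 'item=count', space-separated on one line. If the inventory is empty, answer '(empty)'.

Answer: bone=9 glass=10 sprocket=6

Derivation:
After 1 (gather 2 obsidian): obsidian=2
After 2 (gather 5 bone): bone=5 obsidian=2
After 3 (consume 3 bone): bone=2 obsidian=2
After 4 (gather 2 obsidian): bone=2 obsidian=4
After 5 (gather 3 obsidian): bone=2 obsidian=7
After 6 (craft glass): glass=2 obsidian=7
After 7 (craft sprocket): glass=2 obsidian=4 sprocket=2
After 8 (craft sprocket): glass=2 obsidian=1 sprocket=4
After 9 (gather 3 bone): bone=3 glass=2 obsidian=1 sprocket=4
After 10 (craft glass): bone=1 glass=4 obsidian=1 sprocket=4
After 11 (gather 2 obsidian): bone=1 glass=4 obsidian=3 sprocket=4
After 12 (craft sprocket): bone=1 glass=4 sprocket=6
After 13 (gather 8 bone): bone=9 glass=4 sprocket=6
After 14 (craft glass): bone=7 glass=6 sprocket=6
After 15 (craft glass): bone=5 glass=8 sprocket=6
After 16 (craft glass): bone=3 glass=10 sprocket=6
After 17 (gather 1 bone): bone=4 glass=10 sprocket=6
After 18 (gather 5 bone): bone=9 glass=10 sprocket=6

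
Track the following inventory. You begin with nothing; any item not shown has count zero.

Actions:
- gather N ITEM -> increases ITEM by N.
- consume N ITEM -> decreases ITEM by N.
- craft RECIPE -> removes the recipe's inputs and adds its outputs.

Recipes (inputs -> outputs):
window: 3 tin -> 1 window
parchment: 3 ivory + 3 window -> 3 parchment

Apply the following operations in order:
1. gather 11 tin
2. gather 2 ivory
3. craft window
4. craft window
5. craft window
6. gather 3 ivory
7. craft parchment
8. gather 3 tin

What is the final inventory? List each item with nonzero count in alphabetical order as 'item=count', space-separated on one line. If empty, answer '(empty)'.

After 1 (gather 11 tin): tin=11
After 2 (gather 2 ivory): ivory=2 tin=11
After 3 (craft window): ivory=2 tin=8 window=1
After 4 (craft window): ivory=2 tin=5 window=2
After 5 (craft window): ivory=2 tin=2 window=3
After 6 (gather 3 ivory): ivory=5 tin=2 window=3
After 7 (craft parchment): ivory=2 parchment=3 tin=2
After 8 (gather 3 tin): ivory=2 parchment=3 tin=5

Answer: ivory=2 parchment=3 tin=5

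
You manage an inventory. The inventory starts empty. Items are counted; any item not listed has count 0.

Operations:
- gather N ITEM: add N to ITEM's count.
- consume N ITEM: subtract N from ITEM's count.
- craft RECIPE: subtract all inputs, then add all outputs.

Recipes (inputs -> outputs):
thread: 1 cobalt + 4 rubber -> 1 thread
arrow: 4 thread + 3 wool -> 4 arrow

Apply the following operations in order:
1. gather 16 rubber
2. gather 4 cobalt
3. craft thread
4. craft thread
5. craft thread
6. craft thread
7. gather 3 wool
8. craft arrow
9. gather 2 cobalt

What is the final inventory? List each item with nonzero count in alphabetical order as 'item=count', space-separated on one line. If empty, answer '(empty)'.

Answer: arrow=4 cobalt=2

Derivation:
After 1 (gather 16 rubber): rubber=16
After 2 (gather 4 cobalt): cobalt=4 rubber=16
After 3 (craft thread): cobalt=3 rubber=12 thread=1
After 4 (craft thread): cobalt=2 rubber=8 thread=2
After 5 (craft thread): cobalt=1 rubber=4 thread=3
After 6 (craft thread): thread=4
After 7 (gather 3 wool): thread=4 wool=3
After 8 (craft arrow): arrow=4
After 9 (gather 2 cobalt): arrow=4 cobalt=2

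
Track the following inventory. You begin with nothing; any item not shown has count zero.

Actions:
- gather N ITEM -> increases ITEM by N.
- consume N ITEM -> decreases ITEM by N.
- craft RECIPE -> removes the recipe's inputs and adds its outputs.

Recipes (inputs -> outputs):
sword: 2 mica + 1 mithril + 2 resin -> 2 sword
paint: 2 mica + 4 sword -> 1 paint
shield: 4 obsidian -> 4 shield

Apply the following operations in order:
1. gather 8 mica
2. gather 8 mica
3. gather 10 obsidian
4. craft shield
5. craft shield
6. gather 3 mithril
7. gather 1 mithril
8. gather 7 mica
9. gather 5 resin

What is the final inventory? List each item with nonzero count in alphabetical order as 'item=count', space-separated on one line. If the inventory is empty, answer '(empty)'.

Answer: mica=23 mithril=4 obsidian=2 resin=5 shield=8

Derivation:
After 1 (gather 8 mica): mica=8
After 2 (gather 8 mica): mica=16
After 3 (gather 10 obsidian): mica=16 obsidian=10
After 4 (craft shield): mica=16 obsidian=6 shield=4
After 5 (craft shield): mica=16 obsidian=2 shield=8
After 6 (gather 3 mithril): mica=16 mithril=3 obsidian=2 shield=8
After 7 (gather 1 mithril): mica=16 mithril=4 obsidian=2 shield=8
After 8 (gather 7 mica): mica=23 mithril=4 obsidian=2 shield=8
After 9 (gather 5 resin): mica=23 mithril=4 obsidian=2 resin=5 shield=8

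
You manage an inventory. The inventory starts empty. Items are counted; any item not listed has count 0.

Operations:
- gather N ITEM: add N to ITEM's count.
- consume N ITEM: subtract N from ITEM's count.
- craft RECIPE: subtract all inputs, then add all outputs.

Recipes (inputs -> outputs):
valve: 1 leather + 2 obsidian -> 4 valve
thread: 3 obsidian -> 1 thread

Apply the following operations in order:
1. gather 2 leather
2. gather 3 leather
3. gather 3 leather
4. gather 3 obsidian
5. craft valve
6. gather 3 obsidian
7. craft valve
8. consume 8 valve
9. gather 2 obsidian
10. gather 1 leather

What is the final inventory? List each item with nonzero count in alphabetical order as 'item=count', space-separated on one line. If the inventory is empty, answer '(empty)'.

After 1 (gather 2 leather): leather=2
After 2 (gather 3 leather): leather=5
After 3 (gather 3 leather): leather=8
After 4 (gather 3 obsidian): leather=8 obsidian=3
After 5 (craft valve): leather=7 obsidian=1 valve=4
After 6 (gather 3 obsidian): leather=7 obsidian=4 valve=4
After 7 (craft valve): leather=6 obsidian=2 valve=8
After 8 (consume 8 valve): leather=6 obsidian=2
After 9 (gather 2 obsidian): leather=6 obsidian=4
After 10 (gather 1 leather): leather=7 obsidian=4

Answer: leather=7 obsidian=4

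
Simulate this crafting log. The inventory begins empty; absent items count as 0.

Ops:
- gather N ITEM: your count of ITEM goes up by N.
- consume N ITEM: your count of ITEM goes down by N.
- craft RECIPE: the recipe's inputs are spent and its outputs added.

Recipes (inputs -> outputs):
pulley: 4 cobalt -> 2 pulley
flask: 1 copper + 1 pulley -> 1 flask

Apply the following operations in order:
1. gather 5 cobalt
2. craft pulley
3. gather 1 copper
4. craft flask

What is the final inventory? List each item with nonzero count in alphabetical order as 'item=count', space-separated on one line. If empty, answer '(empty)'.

After 1 (gather 5 cobalt): cobalt=5
After 2 (craft pulley): cobalt=1 pulley=2
After 3 (gather 1 copper): cobalt=1 copper=1 pulley=2
After 4 (craft flask): cobalt=1 flask=1 pulley=1

Answer: cobalt=1 flask=1 pulley=1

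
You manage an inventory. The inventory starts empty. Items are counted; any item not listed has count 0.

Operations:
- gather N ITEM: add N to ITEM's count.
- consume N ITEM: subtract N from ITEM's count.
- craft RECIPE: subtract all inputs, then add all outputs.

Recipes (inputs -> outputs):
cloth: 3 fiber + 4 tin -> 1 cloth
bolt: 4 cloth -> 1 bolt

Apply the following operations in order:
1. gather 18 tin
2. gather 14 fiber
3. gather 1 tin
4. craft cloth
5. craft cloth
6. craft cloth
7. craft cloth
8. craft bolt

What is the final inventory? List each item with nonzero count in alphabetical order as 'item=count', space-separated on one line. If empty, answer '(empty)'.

After 1 (gather 18 tin): tin=18
After 2 (gather 14 fiber): fiber=14 tin=18
After 3 (gather 1 tin): fiber=14 tin=19
After 4 (craft cloth): cloth=1 fiber=11 tin=15
After 5 (craft cloth): cloth=2 fiber=8 tin=11
After 6 (craft cloth): cloth=3 fiber=5 tin=7
After 7 (craft cloth): cloth=4 fiber=2 tin=3
After 8 (craft bolt): bolt=1 fiber=2 tin=3

Answer: bolt=1 fiber=2 tin=3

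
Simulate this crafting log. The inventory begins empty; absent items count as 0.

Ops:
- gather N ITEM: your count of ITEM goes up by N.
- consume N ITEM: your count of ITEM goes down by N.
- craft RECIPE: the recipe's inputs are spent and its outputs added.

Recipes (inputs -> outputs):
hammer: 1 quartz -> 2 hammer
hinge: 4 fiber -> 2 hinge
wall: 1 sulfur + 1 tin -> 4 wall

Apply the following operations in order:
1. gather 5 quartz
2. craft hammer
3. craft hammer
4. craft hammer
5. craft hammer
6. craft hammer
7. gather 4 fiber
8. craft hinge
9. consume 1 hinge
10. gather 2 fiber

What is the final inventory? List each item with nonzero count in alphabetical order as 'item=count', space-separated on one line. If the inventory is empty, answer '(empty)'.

After 1 (gather 5 quartz): quartz=5
After 2 (craft hammer): hammer=2 quartz=4
After 3 (craft hammer): hammer=4 quartz=3
After 4 (craft hammer): hammer=6 quartz=2
After 5 (craft hammer): hammer=8 quartz=1
After 6 (craft hammer): hammer=10
After 7 (gather 4 fiber): fiber=4 hammer=10
After 8 (craft hinge): hammer=10 hinge=2
After 9 (consume 1 hinge): hammer=10 hinge=1
After 10 (gather 2 fiber): fiber=2 hammer=10 hinge=1

Answer: fiber=2 hammer=10 hinge=1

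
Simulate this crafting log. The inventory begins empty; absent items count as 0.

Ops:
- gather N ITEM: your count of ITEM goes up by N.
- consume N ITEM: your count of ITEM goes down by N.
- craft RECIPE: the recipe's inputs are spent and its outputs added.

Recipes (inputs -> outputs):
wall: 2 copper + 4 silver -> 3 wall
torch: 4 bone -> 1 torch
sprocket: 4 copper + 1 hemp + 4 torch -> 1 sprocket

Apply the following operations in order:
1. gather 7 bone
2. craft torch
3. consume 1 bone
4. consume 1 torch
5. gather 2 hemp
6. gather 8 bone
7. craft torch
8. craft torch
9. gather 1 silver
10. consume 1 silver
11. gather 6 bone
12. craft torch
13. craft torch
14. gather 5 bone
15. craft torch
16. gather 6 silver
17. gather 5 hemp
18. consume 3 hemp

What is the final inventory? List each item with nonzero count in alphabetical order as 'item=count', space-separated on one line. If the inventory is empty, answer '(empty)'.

Answer: bone=1 hemp=4 silver=6 torch=5

Derivation:
After 1 (gather 7 bone): bone=7
After 2 (craft torch): bone=3 torch=1
After 3 (consume 1 bone): bone=2 torch=1
After 4 (consume 1 torch): bone=2
After 5 (gather 2 hemp): bone=2 hemp=2
After 6 (gather 8 bone): bone=10 hemp=2
After 7 (craft torch): bone=6 hemp=2 torch=1
After 8 (craft torch): bone=2 hemp=2 torch=2
After 9 (gather 1 silver): bone=2 hemp=2 silver=1 torch=2
After 10 (consume 1 silver): bone=2 hemp=2 torch=2
After 11 (gather 6 bone): bone=8 hemp=2 torch=2
After 12 (craft torch): bone=4 hemp=2 torch=3
After 13 (craft torch): hemp=2 torch=4
After 14 (gather 5 bone): bone=5 hemp=2 torch=4
After 15 (craft torch): bone=1 hemp=2 torch=5
After 16 (gather 6 silver): bone=1 hemp=2 silver=6 torch=5
After 17 (gather 5 hemp): bone=1 hemp=7 silver=6 torch=5
After 18 (consume 3 hemp): bone=1 hemp=4 silver=6 torch=5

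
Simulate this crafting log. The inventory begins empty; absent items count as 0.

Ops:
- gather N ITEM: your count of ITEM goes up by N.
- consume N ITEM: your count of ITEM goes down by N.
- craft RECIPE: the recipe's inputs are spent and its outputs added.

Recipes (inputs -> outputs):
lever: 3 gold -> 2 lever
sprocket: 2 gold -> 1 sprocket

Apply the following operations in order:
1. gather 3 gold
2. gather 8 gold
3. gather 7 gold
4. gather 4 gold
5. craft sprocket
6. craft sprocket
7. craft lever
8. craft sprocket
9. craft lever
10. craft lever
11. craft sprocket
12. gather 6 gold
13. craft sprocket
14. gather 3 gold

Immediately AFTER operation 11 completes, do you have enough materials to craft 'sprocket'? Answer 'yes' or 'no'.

After 1 (gather 3 gold): gold=3
After 2 (gather 8 gold): gold=11
After 3 (gather 7 gold): gold=18
After 4 (gather 4 gold): gold=22
After 5 (craft sprocket): gold=20 sprocket=1
After 6 (craft sprocket): gold=18 sprocket=2
After 7 (craft lever): gold=15 lever=2 sprocket=2
After 8 (craft sprocket): gold=13 lever=2 sprocket=3
After 9 (craft lever): gold=10 lever=4 sprocket=3
After 10 (craft lever): gold=7 lever=6 sprocket=3
After 11 (craft sprocket): gold=5 lever=6 sprocket=4

Answer: yes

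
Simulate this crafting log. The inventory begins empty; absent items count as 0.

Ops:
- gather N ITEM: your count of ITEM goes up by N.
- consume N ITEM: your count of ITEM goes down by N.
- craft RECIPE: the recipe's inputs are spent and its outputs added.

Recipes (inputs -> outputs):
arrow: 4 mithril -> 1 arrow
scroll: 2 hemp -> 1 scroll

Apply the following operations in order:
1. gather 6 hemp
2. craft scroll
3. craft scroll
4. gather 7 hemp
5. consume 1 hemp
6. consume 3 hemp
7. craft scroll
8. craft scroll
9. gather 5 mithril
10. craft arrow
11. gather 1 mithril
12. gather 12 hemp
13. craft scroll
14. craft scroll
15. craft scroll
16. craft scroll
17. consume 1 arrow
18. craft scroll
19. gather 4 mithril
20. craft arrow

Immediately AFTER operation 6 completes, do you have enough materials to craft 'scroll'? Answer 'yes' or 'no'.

Answer: yes

Derivation:
After 1 (gather 6 hemp): hemp=6
After 2 (craft scroll): hemp=4 scroll=1
After 3 (craft scroll): hemp=2 scroll=2
After 4 (gather 7 hemp): hemp=9 scroll=2
After 5 (consume 1 hemp): hemp=8 scroll=2
After 6 (consume 3 hemp): hemp=5 scroll=2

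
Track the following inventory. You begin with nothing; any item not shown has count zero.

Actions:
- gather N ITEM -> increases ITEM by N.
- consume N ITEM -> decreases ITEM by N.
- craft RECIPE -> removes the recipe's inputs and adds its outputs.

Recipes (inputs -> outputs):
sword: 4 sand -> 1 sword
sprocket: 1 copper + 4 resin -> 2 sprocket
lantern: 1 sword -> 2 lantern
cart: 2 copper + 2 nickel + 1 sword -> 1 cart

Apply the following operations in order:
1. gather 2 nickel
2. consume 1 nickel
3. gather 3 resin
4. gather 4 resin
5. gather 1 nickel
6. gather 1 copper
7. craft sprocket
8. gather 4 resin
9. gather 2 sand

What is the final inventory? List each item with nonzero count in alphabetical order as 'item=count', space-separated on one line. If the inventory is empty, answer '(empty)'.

Answer: nickel=2 resin=7 sand=2 sprocket=2

Derivation:
After 1 (gather 2 nickel): nickel=2
After 2 (consume 1 nickel): nickel=1
After 3 (gather 3 resin): nickel=1 resin=3
After 4 (gather 4 resin): nickel=1 resin=7
After 5 (gather 1 nickel): nickel=2 resin=7
After 6 (gather 1 copper): copper=1 nickel=2 resin=7
After 7 (craft sprocket): nickel=2 resin=3 sprocket=2
After 8 (gather 4 resin): nickel=2 resin=7 sprocket=2
After 9 (gather 2 sand): nickel=2 resin=7 sand=2 sprocket=2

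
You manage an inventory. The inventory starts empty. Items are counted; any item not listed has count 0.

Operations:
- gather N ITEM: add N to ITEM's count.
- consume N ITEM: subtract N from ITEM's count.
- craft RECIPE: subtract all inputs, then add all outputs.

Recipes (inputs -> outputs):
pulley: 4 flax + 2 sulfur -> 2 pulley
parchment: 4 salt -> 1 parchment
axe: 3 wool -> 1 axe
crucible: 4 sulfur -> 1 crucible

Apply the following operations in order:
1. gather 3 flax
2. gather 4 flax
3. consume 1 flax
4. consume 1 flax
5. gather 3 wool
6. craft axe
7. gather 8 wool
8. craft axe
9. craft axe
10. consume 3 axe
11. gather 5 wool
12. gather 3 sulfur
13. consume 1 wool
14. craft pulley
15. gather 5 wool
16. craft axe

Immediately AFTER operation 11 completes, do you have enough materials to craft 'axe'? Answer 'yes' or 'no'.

After 1 (gather 3 flax): flax=3
After 2 (gather 4 flax): flax=7
After 3 (consume 1 flax): flax=6
After 4 (consume 1 flax): flax=5
After 5 (gather 3 wool): flax=5 wool=3
After 6 (craft axe): axe=1 flax=5
After 7 (gather 8 wool): axe=1 flax=5 wool=8
After 8 (craft axe): axe=2 flax=5 wool=5
After 9 (craft axe): axe=3 flax=5 wool=2
After 10 (consume 3 axe): flax=5 wool=2
After 11 (gather 5 wool): flax=5 wool=7

Answer: yes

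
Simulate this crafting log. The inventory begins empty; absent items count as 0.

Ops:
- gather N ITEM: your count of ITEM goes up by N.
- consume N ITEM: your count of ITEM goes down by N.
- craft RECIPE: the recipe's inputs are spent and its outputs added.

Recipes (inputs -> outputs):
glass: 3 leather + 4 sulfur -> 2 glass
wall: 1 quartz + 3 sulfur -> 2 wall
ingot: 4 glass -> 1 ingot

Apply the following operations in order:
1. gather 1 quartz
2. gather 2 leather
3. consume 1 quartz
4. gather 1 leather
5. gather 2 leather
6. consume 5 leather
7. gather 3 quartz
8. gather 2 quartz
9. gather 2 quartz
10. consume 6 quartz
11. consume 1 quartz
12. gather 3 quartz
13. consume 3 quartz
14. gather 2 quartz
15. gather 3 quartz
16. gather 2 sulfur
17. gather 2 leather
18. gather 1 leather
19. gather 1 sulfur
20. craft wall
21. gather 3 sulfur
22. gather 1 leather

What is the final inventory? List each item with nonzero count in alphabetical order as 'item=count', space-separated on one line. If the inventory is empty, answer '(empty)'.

Answer: leather=4 quartz=4 sulfur=3 wall=2

Derivation:
After 1 (gather 1 quartz): quartz=1
After 2 (gather 2 leather): leather=2 quartz=1
After 3 (consume 1 quartz): leather=2
After 4 (gather 1 leather): leather=3
After 5 (gather 2 leather): leather=5
After 6 (consume 5 leather): (empty)
After 7 (gather 3 quartz): quartz=3
After 8 (gather 2 quartz): quartz=5
After 9 (gather 2 quartz): quartz=7
After 10 (consume 6 quartz): quartz=1
After 11 (consume 1 quartz): (empty)
After 12 (gather 3 quartz): quartz=3
After 13 (consume 3 quartz): (empty)
After 14 (gather 2 quartz): quartz=2
After 15 (gather 3 quartz): quartz=5
After 16 (gather 2 sulfur): quartz=5 sulfur=2
After 17 (gather 2 leather): leather=2 quartz=5 sulfur=2
After 18 (gather 1 leather): leather=3 quartz=5 sulfur=2
After 19 (gather 1 sulfur): leather=3 quartz=5 sulfur=3
After 20 (craft wall): leather=3 quartz=4 wall=2
After 21 (gather 3 sulfur): leather=3 quartz=4 sulfur=3 wall=2
After 22 (gather 1 leather): leather=4 quartz=4 sulfur=3 wall=2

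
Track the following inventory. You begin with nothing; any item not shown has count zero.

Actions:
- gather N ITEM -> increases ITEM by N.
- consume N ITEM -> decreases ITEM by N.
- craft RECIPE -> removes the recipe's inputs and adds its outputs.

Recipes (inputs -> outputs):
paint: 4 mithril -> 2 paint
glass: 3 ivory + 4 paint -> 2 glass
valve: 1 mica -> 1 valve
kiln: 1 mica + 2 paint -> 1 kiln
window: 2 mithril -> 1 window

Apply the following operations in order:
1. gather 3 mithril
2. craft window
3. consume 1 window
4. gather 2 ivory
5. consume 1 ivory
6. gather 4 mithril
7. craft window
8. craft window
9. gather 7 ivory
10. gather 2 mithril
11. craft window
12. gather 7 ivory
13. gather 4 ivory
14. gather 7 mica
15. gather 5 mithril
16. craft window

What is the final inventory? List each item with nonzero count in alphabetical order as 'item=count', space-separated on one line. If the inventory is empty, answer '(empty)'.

After 1 (gather 3 mithril): mithril=3
After 2 (craft window): mithril=1 window=1
After 3 (consume 1 window): mithril=1
After 4 (gather 2 ivory): ivory=2 mithril=1
After 5 (consume 1 ivory): ivory=1 mithril=1
After 6 (gather 4 mithril): ivory=1 mithril=5
After 7 (craft window): ivory=1 mithril=3 window=1
After 8 (craft window): ivory=1 mithril=1 window=2
After 9 (gather 7 ivory): ivory=8 mithril=1 window=2
After 10 (gather 2 mithril): ivory=8 mithril=3 window=2
After 11 (craft window): ivory=8 mithril=1 window=3
After 12 (gather 7 ivory): ivory=15 mithril=1 window=3
After 13 (gather 4 ivory): ivory=19 mithril=1 window=3
After 14 (gather 7 mica): ivory=19 mica=7 mithril=1 window=3
After 15 (gather 5 mithril): ivory=19 mica=7 mithril=6 window=3
After 16 (craft window): ivory=19 mica=7 mithril=4 window=4

Answer: ivory=19 mica=7 mithril=4 window=4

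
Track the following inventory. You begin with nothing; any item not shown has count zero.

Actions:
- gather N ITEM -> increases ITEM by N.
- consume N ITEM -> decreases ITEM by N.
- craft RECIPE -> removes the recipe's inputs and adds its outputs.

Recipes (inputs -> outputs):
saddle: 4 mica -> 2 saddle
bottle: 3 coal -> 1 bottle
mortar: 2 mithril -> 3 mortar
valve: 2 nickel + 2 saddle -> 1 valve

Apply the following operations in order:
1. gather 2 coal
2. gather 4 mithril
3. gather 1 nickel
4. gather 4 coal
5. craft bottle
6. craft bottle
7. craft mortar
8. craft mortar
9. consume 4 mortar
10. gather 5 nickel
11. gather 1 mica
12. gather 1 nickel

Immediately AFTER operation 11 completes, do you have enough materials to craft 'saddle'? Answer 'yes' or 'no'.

Answer: no

Derivation:
After 1 (gather 2 coal): coal=2
After 2 (gather 4 mithril): coal=2 mithril=4
After 3 (gather 1 nickel): coal=2 mithril=4 nickel=1
After 4 (gather 4 coal): coal=6 mithril=4 nickel=1
After 5 (craft bottle): bottle=1 coal=3 mithril=4 nickel=1
After 6 (craft bottle): bottle=2 mithril=4 nickel=1
After 7 (craft mortar): bottle=2 mithril=2 mortar=3 nickel=1
After 8 (craft mortar): bottle=2 mortar=6 nickel=1
After 9 (consume 4 mortar): bottle=2 mortar=2 nickel=1
After 10 (gather 5 nickel): bottle=2 mortar=2 nickel=6
After 11 (gather 1 mica): bottle=2 mica=1 mortar=2 nickel=6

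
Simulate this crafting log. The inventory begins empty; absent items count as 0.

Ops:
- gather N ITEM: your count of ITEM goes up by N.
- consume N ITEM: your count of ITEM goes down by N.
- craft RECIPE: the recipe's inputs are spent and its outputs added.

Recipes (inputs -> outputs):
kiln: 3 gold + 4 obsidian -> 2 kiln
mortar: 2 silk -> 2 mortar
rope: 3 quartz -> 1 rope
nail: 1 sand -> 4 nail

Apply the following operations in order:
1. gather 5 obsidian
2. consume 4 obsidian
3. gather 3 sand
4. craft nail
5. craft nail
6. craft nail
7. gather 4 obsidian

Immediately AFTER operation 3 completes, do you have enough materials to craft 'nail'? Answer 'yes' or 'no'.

Answer: yes

Derivation:
After 1 (gather 5 obsidian): obsidian=5
After 2 (consume 4 obsidian): obsidian=1
After 3 (gather 3 sand): obsidian=1 sand=3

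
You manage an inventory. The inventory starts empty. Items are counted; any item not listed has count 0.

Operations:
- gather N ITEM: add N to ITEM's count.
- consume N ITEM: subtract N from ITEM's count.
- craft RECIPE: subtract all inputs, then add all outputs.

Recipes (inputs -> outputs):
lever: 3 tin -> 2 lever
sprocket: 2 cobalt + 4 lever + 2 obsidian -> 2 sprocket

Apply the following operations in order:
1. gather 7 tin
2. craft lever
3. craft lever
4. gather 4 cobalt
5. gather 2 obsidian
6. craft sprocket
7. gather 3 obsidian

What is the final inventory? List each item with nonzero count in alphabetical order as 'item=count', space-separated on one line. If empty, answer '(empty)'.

After 1 (gather 7 tin): tin=7
After 2 (craft lever): lever=2 tin=4
After 3 (craft lever): lever=4 tin=1
After 4 (gather 4 cobalt): cobalt=4 lever=4 tin=1
After 5 (gather 2 obsidian): cobalt=4 lever=4 obsidian=2 tin=1
After 6 (craft sprocket): cobalt=2 sprocket=2 tin=1
After 7 (gather 3 obsidian): cobalt=2 obsidian=3 sprocket=2 tin=1

Answer: cobalt=2 obsidian=3 sprocket=2 tin=1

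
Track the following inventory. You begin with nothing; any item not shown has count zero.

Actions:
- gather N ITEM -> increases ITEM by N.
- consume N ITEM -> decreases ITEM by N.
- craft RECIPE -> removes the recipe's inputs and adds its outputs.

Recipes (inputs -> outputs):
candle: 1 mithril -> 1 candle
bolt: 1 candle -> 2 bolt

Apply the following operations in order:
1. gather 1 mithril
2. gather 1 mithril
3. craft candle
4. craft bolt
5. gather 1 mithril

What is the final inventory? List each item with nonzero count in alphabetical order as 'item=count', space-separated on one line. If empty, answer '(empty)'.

Answer: bolt=2 mithril=2

Derivation:
After 1 (gather 1 mithril): mithril=1
After 2 (gather 1 mithril): mithril=2
After 3 (craft candle): candle=1 mithril=1
After 4 (craft bolt): bolt=2 mithril=1
After 5 (gather 1 mithril): bolt=2 mithril=2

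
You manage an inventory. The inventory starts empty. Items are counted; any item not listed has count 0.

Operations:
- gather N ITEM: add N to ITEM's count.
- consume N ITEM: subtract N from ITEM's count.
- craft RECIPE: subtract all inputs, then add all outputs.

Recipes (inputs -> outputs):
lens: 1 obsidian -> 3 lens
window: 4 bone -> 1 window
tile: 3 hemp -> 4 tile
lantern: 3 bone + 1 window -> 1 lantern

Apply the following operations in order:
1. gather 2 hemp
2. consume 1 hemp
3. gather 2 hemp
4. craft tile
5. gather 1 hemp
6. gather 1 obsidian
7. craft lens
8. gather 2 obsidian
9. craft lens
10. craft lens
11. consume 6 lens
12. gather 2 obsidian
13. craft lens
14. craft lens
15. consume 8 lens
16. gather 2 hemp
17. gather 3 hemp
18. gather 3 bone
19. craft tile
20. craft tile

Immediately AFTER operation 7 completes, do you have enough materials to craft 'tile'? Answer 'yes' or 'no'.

After 1 (gather 2 hemp): hemp=2
After 2 (consume 1 hemp): hemp=1
After 3 (gather 2 hemp): hemp=3
After 4 (craft tile): tile=4
After 5 (gather 1 hemp): hemp=1 tile=4
After 6 (gather 1 obsidian): hemp=1 obsidian=1 tile=4
After 7 (craft lens): hemp=1 lens=3 tile=4

Answer: no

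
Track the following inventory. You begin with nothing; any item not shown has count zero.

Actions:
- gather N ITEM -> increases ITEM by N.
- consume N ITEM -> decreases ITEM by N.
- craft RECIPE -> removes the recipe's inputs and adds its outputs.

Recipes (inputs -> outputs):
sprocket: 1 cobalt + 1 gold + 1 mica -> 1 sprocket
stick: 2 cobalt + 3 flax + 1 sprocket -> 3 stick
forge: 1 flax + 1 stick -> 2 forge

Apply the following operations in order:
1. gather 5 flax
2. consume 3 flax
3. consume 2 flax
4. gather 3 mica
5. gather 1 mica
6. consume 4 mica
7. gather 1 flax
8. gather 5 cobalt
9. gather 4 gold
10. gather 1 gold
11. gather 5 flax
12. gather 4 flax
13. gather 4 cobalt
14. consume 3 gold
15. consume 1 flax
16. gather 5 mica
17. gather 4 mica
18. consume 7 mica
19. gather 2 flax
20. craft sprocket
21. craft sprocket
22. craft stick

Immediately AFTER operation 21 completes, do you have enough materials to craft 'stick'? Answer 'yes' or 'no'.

Answer: yes

Derivation:
After 1 (gather 5 flax): flax=5
After 2 (consume 3 flax): flax=2
After 3 (consume 2 flax): (empty)
After 4 (gather 3 mica): mica=3
After 5 (gather 1 mica): mica=4
After 6 (consume 4 mica): (empty)
After 7 (gather 1 flax): flax=1
After 8 (gather 5 cobalt): cobalt=5 flax=1
After 9 (gather 4 gold): cobalt=5 flax=1 gold=4
After 10 (gather 1 gold): cobalt=5 flax=1 gold=5
After 11 (gather 5 flax): cobalt=5 flax=6 gold=5
After 12 (gather 4 flax): cobalt=5 flax=10 gold=5
After 13 (gather 4 cobalt): cobalt=9 flax=10 gold=5
After 14 (consume 3 gold): cobalt=9 flax=10 gold=2
After 15 (consume 1 flax): cobalt=9 flax=9 gold=2
After 16 (gather 5 mica): cobalt=9 flax=9 gold=2 mica=5
After 17 (gather 4 mica): cobalt=9 flax=9 gold=2 mica=9
After 18 (consume 7 mica): cobalt=9 flax=9 gold=2 mica=2
After 19 (gather 2 flax): cobalt=9 flax=11 gold=2 mica=2
After 20 (craft sprocket): cobalt=8 flax=11 gold=1 mica=1 sprocket=1
After 21 (craft sprocket): cobalt=7 flax=11 sprocket=2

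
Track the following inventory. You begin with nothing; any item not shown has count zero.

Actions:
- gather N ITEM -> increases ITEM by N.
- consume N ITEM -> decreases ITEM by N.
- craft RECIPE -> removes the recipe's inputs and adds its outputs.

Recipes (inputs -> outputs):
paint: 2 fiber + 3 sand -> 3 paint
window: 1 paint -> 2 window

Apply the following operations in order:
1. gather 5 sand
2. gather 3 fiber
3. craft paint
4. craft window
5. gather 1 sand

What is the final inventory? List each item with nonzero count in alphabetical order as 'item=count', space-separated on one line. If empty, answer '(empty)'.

After 1 (gather 5 sand): sand=5
After 2 (gather 3 fiber): fiber=3 sand=5
After 3 (craft paint): fiber=1 paint=3 sand=2
After 4 (craft window): fiber=1 paint=2 sand=2 window=2
After 5 (gather 1 sand): fiber=1 paint=2 sand=3 window=2

Answer: fiber=1 paint=2 sand=3 window=2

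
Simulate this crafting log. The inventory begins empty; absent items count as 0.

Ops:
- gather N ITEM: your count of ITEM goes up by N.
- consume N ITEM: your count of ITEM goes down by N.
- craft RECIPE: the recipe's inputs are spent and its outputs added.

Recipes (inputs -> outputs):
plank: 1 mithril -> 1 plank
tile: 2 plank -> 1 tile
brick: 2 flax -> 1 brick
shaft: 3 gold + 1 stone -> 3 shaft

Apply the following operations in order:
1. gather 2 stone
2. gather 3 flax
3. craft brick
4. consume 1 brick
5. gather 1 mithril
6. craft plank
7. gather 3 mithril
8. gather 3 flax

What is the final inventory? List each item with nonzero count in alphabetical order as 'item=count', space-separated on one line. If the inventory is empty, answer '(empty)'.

Answer: flax=4 mithril=3 plank=1 stone=2

Derivation:
After 1 (gather 2 stone): stone=2
After 2 (gather 3 flax): flax=3 stone=2
After 3 (craft brick): brick=1 flax=1 stone=2
After 4 (consume 1 brick): flax=1 stone=2
After 5 (gather 1 mithril): flax=1 mithril=1 stone=2
After 6 (craft plank): flax=1 plank=1 stone=2
After 7 (gather 3 mithril): flax=1 mithril=3 plank=1 stone=2
After 8 (gather 3 flax): flax=4 mithril=3 plank=1 stone=2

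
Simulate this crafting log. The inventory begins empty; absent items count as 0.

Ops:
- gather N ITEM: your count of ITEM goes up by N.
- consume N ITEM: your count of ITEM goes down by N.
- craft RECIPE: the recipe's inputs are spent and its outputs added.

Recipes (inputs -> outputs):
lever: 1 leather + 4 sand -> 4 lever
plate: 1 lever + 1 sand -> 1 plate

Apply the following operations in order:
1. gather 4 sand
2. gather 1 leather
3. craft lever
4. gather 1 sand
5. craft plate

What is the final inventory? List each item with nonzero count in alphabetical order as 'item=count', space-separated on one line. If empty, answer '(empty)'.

After 1 (gather 4 sand): sand=4
After 2 (gather 1 leather): leather=1 sand=4
After 3 (craft lever): lever=4
After 4 (gather 1 sand): lever=4 sand=1
After 5 (craft plate): lever=3 plate=1

Answer: lever=3 plate=1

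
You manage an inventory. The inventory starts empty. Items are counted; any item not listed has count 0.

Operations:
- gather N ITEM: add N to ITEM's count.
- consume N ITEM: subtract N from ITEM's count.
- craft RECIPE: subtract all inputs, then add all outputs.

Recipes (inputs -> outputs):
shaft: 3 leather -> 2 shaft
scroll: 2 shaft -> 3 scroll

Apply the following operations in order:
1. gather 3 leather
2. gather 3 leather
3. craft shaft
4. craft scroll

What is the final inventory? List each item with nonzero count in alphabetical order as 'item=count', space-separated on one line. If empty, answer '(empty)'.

After 1 (gather 3 leather): leather=3
After 2 (gather 3 leather): leather=6
After 3 (craft shaft): leather=3 shaft=2
After 4 (craft scroll): leather=3 scroll=3

Answer: leather=3 scroll=3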